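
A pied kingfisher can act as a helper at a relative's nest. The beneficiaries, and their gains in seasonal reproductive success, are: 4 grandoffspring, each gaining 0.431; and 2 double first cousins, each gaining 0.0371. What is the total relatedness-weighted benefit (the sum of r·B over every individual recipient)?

0.44955

r to a grandoffspring = 1/4 (two parent–offspring links: r = (1/2)^2 = 1/4).
r to a double first cousin = 0.25 (double first cousins share both grandparent pairs — four paths of length 4: r = 4·(1/2)^4 = 1/4).
Summing one r·B term per recipient: 4·0.25·0.431 + 2·0.25·0.0371 = 0.44955.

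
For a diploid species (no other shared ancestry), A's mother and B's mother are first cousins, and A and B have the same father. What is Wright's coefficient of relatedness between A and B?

With two independent routes of shared ancestry, r is the sum of the two contributions.
A and B are related in two ways: second cousins through their mothers (r = 1/32) and half-sibs through their shared father (r = 1/4).
r = 1/32 + 1/4 = 0.28125.

0.28125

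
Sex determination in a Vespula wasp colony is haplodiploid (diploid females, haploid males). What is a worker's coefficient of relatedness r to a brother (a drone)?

Her haploid brother carries none of their father's genes and a random half of their mother's genome; that half matches the maternal half of her own genome with probability 1/2: r = 1/2 · 1/2 = 1/4.

0.25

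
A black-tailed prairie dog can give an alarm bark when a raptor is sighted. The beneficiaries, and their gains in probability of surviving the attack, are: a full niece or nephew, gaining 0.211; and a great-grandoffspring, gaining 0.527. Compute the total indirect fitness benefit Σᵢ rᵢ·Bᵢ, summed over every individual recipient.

0.118625

r to a full niece or nephew = 0.25 (full aunt/uncle↔niece/nephew: two paths of length 3 through the shared grandparent pair: r = 2·(1/2)^3 = 1/4).
r to a great-grandoffspring = 0.125 (three parent–offspring links: r = (1/2)^3 = 1/8).
Summing one r·B term per recipient: 1·0.25·0.211 + 1·0.125·0.527 = 0.118625.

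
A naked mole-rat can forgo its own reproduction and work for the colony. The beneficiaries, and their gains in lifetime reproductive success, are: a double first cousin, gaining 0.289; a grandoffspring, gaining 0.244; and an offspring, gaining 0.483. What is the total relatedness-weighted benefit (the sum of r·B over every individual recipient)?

0.37475

r to a double first cousin = 1/4 (double first cousins share both grandparent pairs — four paths of length 4: r = 4·(1/2)^4 = 1/4).
r to a grandoffspring = 1/4 (two parent–offspring links: r = (1/2)^2 = 1/4).
r to an offspring = 1/2 (one parent–offspring link: r = (1/2)^1 = 1/2).
Summing one r·B term per recipient: 1·0.25·0.289 + 1·0.25·0.244 + 1·0.5·0.483 = 0.37475.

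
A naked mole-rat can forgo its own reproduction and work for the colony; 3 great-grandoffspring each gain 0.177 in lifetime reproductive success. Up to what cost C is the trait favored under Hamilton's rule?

0.066375

r to a great-grandoffspring = 1/8 (three parent–offspring links: r = (1/2)^3 = 1/8).
Hamilton's rule: n·r·B > C, so the trait is favored while C < n·r·B = 3·0.125·0.177 = 0.066375.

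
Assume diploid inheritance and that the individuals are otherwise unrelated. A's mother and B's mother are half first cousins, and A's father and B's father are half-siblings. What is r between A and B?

0.078125

Wright's path rule: contributions from independent ancestry routes add.
A and B are related in two ways: half second cousins through their mothers (r = 1/64) and half first cousins through their fathers (r = 1/16).
r = 1/64 + 1/16 = 0.078125.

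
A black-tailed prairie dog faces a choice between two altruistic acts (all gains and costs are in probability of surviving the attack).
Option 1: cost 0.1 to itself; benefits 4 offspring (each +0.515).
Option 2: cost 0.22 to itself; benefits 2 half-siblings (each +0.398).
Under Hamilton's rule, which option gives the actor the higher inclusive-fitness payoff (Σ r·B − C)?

Option 1

Option 1: r to an offspring = 0.5.
Option 1: Σ r·B − C = (4·0.5·0.515) − 0.1 = 0.93.
Option 2: r to a half-sibling = 0.25.
Option 2: Σ r·B − C = (2·0.25·0.398) − 0.22 = -0.021.
Option 1 has the higher net inclusive-fitness payoff.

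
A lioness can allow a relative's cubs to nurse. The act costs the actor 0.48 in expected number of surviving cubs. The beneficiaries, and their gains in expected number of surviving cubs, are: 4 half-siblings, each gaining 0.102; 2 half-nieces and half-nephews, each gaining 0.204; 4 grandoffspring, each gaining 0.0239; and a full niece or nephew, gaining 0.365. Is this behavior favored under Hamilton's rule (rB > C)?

No

Hamilton's rule: the trait is favored when the sum of r·B over every recipient exceeds the actor's cost C.
r to a half-sibling = 1/4 (half-sibs share one parent — one path of length 2: r = (1/2)^2 = 1/4).
r to a half-niece or half-nephew = 0.125 (half-aunt/uncle↔niece/nephew: one path of length 3: r = (1/2)^3 = 1/8).
r to a grandoffspring = 0.25 (two parent–offspring links: r = (1/2)^2 = 1/4).
r to a full niece or nephew = 1/4 (full aunt/uncle↔niece/nephew: two paths of length 3 through the shared grandparent pair: r = 2·(1/2)^3 = 1/4).
Summing one r·B term per recipient: 4·0.25·0.102 + 2·0.125·0.204 + 4·0.25·0.0239 + 1·0.25·0.365 = 0.26815.
0.26815 < 0.48: the indirect benefit is less than the cost.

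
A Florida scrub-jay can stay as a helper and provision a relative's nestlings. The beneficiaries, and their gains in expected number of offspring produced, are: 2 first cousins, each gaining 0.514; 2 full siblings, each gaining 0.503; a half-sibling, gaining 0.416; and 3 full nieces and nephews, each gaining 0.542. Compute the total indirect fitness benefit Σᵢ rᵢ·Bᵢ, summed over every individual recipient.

r to a first cousin = 1/8 (first cousins share one grandparent pair — two paths of length 4: r = 2·(1/2)^4 = 1/8).
r to a full sibling = 1/2 (full sibs share both parents — two paths of length 2: r = 2·(1/2)^2 = 1/2).
r to a half-sibling = 0.25 (half-sibs share one parent — one path of length 2: r = (1/2)^2 = 1/4).
r to a full niece or nephew = 1/4 (full aunt/uncle↔niece/nephew: two paths of length 3 through the shared grandparent pair: r = 2·(1/2)^3 = 1/4).
Summing one r·B term per recipient: 2·0.125·0.514 + 2·0.5·0.503 + 1·0.25·0.416 + 3·0.25·0.542 = 1.142.

1.142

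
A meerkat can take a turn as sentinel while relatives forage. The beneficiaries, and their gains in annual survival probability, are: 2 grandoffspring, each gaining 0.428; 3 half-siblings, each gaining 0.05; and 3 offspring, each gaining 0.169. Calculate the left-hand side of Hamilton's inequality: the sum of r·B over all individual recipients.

r to a grandoffspring = 1/4 (two parent–offspring links: r = (1/2)^2 = 1/4).
r to a half-sibling = 1/4 (half-sibs share one parent — one path of length 2: r = (1/2)^2 = 1/4).
r to an offspring = 0.5 (one parent–offspring link: r = (1/2)^1 = 1/2).
Summing one r·B term per recipient: 2·0.25·0.428 + 3·0.25·0.05 + 3·0.5·0.169 = 0.505.

0.505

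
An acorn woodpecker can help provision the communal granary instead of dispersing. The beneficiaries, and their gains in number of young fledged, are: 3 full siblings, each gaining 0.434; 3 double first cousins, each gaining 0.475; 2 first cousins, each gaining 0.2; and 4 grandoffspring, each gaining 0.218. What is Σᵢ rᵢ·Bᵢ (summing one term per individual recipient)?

1.27525

r to a full sibling = 0.5 (full sibs share both parents — two paths of length 2: r = 2·(1/2)^2 = 1/2).
r to a double first cousin = 0.25 (double first cousins share both grandparent pairs — four paths of length 4: r = 4·(1/2)^4 = 1/4).
r to a first cousin = 0.125 (first cousins share one grandparent pair — two paths of length 4: r = 2·(1/2)^4 = 1/8).
r to a grandoffspring = 0.25 (two parent–offspring links: r = (1/2)^2 = 1/4).
Summing one r·B term per recipient: 3·0.5·0.434 + 3·0.25·0.475 + 2·0.125·0.2 + 4·0.25·0.218 = 1.27525.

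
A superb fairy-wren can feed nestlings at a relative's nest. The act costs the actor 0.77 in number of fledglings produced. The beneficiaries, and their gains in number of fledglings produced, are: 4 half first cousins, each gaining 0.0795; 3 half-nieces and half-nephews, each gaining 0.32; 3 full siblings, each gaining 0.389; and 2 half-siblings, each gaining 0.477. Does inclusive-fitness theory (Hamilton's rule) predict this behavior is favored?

Yes

Hamilton's rule: the trait is favored when the sum of r·B over every recipient exceeds the actor's cost C.
r to a half first cousin = 0.0625 (half first cousins share one grandparent — one path of length 4: r = (1/2)^4 = 1/16).
r to a half-niece or half-nephew = 1/8 (half-aunt/uncle↔niece/nephew: one path of length 3: r = (1/2)^3 = 1/8).
r to a full sibling = 0.5 (full sibs share both parents — two paths of length 2: r = 2·(1/2)^2 = 1/2).
r to a half-sibling = 1/4 (half-sibs share one parent — one path of length 2: r = (1/2)^2 = 1/4).
Summing one r·B term per recipient: 4·0.0625·0.0795 + 3·0.125·0.32 + 3·0.5·0.389 + 2·0.25·0.477 = 0.961875.
0.961875 > 0.77: the indirect benefit exceeds the cost.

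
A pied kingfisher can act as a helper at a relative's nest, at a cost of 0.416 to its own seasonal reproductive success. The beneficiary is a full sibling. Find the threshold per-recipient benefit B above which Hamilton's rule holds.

r to a full sibling = 0.5 (full sibs share both parents — two paths of length 2: r = 2·(1/2)^2 = 1/2).
Hamilton's rule with n recipients of equal r: n·r·B > C, so B > C/(n·r) = 0.416/(1·0.5) = 0.832.

0.832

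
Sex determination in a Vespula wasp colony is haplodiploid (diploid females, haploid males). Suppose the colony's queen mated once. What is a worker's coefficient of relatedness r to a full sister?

Haplodiploid full sisters inherit their father's entire haploid genome identically (contributing 1/2) and on average half of their mother's contribution (1/2 · 1/2 = 1/4); r = 1/2 + 1/4 = 3/4.

0.75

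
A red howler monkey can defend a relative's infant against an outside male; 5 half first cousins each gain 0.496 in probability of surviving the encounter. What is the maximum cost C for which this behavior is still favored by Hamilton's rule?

0.155

r to a half first cousin = 1/16 (half first cousins share one grandparent — one path of length 4: r = (1/2)^4 = 1/16).
Hamilton's rule: n·r·B > C, so the trait is favored while C < n·r·B = 5·0.0625·0.496 = 0.155.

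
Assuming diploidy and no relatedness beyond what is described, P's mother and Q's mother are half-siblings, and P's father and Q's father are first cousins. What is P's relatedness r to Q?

Relatedness sums over independent paths through distinct common ancestors.
P and Q are related in two ways: half first cousins through their mothers (r = 1/16) and second cousins through their fathers (r = 1/32).
r = 1/16 + 1/32 = 3/32 = 0.09375.

0.09375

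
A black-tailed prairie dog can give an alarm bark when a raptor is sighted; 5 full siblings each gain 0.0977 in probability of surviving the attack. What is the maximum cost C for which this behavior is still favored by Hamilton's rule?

r to a full sibling = 1/2 (full sibs share both parents — two paths of length 2: r = 2·(1/2)^2 = 1/2).
Hamilton's rule: n·r·B > C, so the trait is favored while C < n·r·B = 5·0.5·0.0977 = 0.24425.

0.24425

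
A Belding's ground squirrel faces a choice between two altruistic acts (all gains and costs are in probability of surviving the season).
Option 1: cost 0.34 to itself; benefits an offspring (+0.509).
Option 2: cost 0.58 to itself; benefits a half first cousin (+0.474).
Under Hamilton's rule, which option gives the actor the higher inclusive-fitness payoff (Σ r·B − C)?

Option 1

Option 1: r to an offspring = 0.5.
Option 1: Σ r·B − C = (1·0.5·0.509) − 0.34 = -0.0855.
Option 2: r to a half first cousin = 0.0625.
Option 2: Σ r·B − C = (1·0.0625·0.474) − 0.58 = -0.550375.
Option 1 has the higher net inclusive-fitness payoff.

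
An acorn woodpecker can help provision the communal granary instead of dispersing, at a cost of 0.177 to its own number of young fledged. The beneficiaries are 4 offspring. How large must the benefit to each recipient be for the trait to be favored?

r to an offspring = 1/2 (one parent–offspring link: r = (1/2)^1 = 1/2).
Hamilton's rule with n recipients of equal r: n·r·B > C, so B > C/(n·r) = 0.177/(4·0.5) = 0.0885.

0.0885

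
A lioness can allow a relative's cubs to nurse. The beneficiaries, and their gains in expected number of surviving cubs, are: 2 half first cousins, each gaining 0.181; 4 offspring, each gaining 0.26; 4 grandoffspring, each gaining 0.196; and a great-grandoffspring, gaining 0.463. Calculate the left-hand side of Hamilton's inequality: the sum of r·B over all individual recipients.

r to a half first cousin = 0.0625 (half first cousins share one grandparent — one path of length 4: r = (1/2)^4 = 1/16).
r to an offspring = 1/2 (one parent–offspring link: r = (1/2)^1 = 1/2).
r to a grandoffspring = 0.25 (two parent–offspring links: r = (1/2)^2 = 1/4).
r to a great-grandoffspring = 0.125 (three parent–offspring links: r = (1/2)^3 = 1/8).
Summing one r·B term per recipient: 2·0.0625·0.181 + 4·0.5·0.26 + 4·0.25·0.196 + 1·0.125·0.463 = 0.7965.

0.7965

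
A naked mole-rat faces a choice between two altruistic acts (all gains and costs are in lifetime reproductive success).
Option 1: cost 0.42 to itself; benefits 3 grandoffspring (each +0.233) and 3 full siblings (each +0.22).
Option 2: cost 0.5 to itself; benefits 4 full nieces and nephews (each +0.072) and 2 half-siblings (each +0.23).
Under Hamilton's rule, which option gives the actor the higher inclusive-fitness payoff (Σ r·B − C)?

Option 1

Option 1: r to a grandoffspring = 0.25.
Option 1: r to a full sibling = 0.5.
Option 1: Σ r·B − C = (3·0.25·0.233 + 3·0.5·0.22) − 0.42 = 0.08475.
Option 2: r to a full niece or nephew = 0.25.
Option 2: r to a half-sibling = 0.25.
Option 2: Σ r·B − C = (4·0.25·0.072 + 2·0.25·0.23) − 0.5 = -0.313.
Option 1 has the higher net inclusive-fitness payoff.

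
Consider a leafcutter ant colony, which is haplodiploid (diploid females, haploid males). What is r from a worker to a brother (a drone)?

0.25

Her haploid brother carries none of their father's genes and a random half of their mother's genome; that half matches the maternal half of her own genome with probability 1/2: r = 1/2 · 1/2 = 1/4.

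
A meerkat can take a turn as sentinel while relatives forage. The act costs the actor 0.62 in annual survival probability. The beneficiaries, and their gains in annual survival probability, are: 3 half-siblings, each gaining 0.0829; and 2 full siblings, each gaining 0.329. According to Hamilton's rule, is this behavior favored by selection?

Hamilton's rule: the trait is favored when the sum of r·B over every recipient exceeds the actor's cost C.
r to a half-sibling = 1/4 (half-sibs share one parent — one path of length 2: r = (1/2)^2 = 1/4).
r to a full sibling = 1/2 (full sibs share both parents — two paths of length 2: r = 2·(1/2)^2 = 1/2).
Summing one r·B term per recipient: 3·0.25·0.0829 + 2·0.5·0.329 = 0.391175.
0.391175 < 0.62: the indirect benefit is less than the cost.

No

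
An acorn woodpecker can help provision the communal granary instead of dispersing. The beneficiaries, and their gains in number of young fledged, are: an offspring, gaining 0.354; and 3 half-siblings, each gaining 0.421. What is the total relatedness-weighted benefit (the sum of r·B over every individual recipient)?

r to an offspring = 0.5 (one parent–offspring link: r = (1/2)^1 = 1/2).
r to a half-sibling = 0.25 (half-sibs share one parent — one path of length 2: r = (1/2)^2 = 1/4).
Summing one r·B term per recipient: 1·0.5·0.354 + 3·0.25·0.421 = 0.49275.

0.49275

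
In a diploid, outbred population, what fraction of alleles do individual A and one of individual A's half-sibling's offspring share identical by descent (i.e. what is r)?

Each parent–offspring link contributes a factor of 1/2, and independent paths through distinct common ancestors add.
Half-aunt/uncle↔niece/nephew: one path of length 3: r = (1/2)^3 = 1/8.

0.125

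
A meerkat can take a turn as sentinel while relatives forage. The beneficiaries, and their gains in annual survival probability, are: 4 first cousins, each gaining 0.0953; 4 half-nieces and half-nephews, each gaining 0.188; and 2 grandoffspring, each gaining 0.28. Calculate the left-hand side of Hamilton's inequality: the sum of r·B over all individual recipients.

r to a first cousin = 0.125 (first cousins share one grandparent pair — two paths of length 4: r = 2·(1/2)^4 = 1/8).
r to a half-niece or half-nephew = 0.125 (half-aunt/uncle↔niece/nephew: one path of length 3: r = (1/2)^3 = 1/8).
r to a grandoffspring = 0.25 (two parent–offspring links: r = (1/2)^2 = 1/4).
Summing one r·B term per recipient: 4·0.125·0.0953 + 4·0.125·0.188 + 2·0.25·0.28 = 0.28165.

0.28165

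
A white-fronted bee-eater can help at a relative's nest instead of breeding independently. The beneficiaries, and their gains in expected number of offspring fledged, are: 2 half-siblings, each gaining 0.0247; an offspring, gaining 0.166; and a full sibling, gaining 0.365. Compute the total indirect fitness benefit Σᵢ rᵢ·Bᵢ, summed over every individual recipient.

0.27785

r to a half-sibling = 0.25 (half-sibs share one parent — one path of length 2: r = (1/2)^2 = 1/4).
r to an offspring = 0.5 (one parent–offspring link: r = (1/2)^1 = 1/2).
r to a full sibling = 0.5 (full sibs share both parents — two paths of length 2: r = 2·(1/2)^2 = 1/2).
Summing one r·B term per recipient: 2·0.25·0.0247 + 1·0.5·0.166 + 1·0.5·0.365 = 0.27785.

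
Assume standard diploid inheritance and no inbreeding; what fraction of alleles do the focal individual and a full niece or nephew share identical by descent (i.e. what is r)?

0.25

Each parent–offspring link contributes a factor of 1/2, and independent paths through distinct common ancestors add.
Full aunt/uncle↔niece/nephew: two paths of length 3 through the shared grandparent pair: r = 2·(1/2)^3 = 1/4.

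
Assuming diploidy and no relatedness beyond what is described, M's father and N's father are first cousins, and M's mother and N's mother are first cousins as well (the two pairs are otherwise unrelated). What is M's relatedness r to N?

0.0625

Wright's path rule: contributions from independent ancestry routes add.
M and N are related in two ways: second cousins through their fathers (r = 1/32) and second cousins through their mothers (r = 1/32).
r = 1/32 + 1/32 = 1/16 = 0.0625.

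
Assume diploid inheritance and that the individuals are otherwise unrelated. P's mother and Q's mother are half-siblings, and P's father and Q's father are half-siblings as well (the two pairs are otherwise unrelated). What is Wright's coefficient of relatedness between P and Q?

Relatedness sums over independent paths through distinct common ancestors.
P and Q are related in two ways: half first cousins through their mothers (r = 1/16) and half first cousins through their fathers (r = 1/16).
r = 1/16 + 1/16 = 1/8 = 0.125.

0.125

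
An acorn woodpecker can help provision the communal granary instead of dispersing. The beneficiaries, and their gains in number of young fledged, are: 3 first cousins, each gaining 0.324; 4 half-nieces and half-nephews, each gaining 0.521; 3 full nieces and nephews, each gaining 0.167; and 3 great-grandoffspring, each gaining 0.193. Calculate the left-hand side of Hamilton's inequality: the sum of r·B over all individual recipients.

0.579625

r to a first cousin = 1/8 (first cousins share one grandparent pair — two paths of length 4: r = 2·(1/2)^4 = 1/8).
r to a half-niece or half-nephew = 1/8 (half-aunt/uncle↔niece/nephew: one path of length 3: r = (1/2)^3 = 1/8).
r to a full niece or nephew = 0.25 (full aunt/uncle↔niece/nephew: two paths of length 3 through the shared grandparent pair: r = 2·(1/2)^3 = 1/4).
r to a great-grandoffspring = 1/8 (three parent–offspring links: r = (1/2)^3 = 1/8).
Summing one r·B term per recipient: 3·0.125·0.324 + 4·0.125·0.521 + 3·0.25·0.167 + 3·0.125·0.193 = 0.579625.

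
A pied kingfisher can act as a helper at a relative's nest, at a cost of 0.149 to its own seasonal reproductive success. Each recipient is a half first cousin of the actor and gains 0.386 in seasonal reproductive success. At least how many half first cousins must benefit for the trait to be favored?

r to a half first cousin = 0.0625 (half first cousins share one grandparent — one path of length 4: r = (1/2)^4 = 1/16).
Hamilton's rule: n·r·B > C  ⇒  n > C/(r·B) = 0.149/(0.0625·0.386) = 6.176.
The smallest integer exceeding 6.176 is 7.

7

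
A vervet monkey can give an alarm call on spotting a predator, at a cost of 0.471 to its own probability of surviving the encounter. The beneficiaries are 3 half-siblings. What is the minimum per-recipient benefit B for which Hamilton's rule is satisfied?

0.628

r to a half-sibling = 1/4 (half-sibs share one parent — one path of length 2: r = (1/2)^2 = 1/4).
Hamilton's rule with n recipients of equal r: n·r·B > C, so B > C/(n·r) = 0.471/(3·0.25) = 0.628.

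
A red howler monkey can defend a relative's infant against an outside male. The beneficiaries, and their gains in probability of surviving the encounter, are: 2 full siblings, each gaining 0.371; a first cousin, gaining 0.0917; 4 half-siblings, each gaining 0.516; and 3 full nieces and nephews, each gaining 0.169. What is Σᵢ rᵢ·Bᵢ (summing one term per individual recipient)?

1.0252125

r to a full sibling = 1/2 (full sibs share both parents — two paths of length 2: r = 2·(1/2)^2 = 1/2).
r to a first cousin = 1/8 (first cousins share one grandparent pair — two paths of length 4: r = 2·(1/2)^4 = 1/8).
r to a half-sibling = 1/4 (half-sibs share one parent — one path of length 2: r = (1/2)^2 = 1/4).
r to a full niece or nephew = 1/4 (full aunt/uncle↔niece/nephew: two paths of length 3 through the shared grandparent pair: r = 2·(1/2)^3 = 1/4).
Summing one r·B term per recipient: 2·0.5·0.371 + 1·0.125·0.0917 + 4·0.25·0.516 + 3·0.25·0.169 = 1.0252125.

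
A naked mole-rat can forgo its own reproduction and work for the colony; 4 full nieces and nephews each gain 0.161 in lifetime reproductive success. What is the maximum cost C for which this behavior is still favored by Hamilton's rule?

r to a full niece or nephew = 0.25 (full aunt/uncle↔niece/nephew: two paths of length 3 through the shared grandparent pair: r = 2·(1/2)^3 = 1/4).
Hamilton's rule: n·r·B > C, so the trait is favored while C < n·r·B = 4·0.25·0.161 = 0.161.

0.161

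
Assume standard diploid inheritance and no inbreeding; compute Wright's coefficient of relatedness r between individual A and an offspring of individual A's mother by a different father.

0.25

Each parent–offspring link contributes a factor of 1/2, and independent paths through distinct common ancestors add.
Half-sibs share one parent — one path of length 2: r = (1/2)^2 = 1/4.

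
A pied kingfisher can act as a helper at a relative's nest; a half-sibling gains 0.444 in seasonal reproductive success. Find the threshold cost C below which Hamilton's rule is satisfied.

r to a half-sibling = 0.25 (half-sibs share one parent — one path of length 2: r = (1/2)^2 = 1/4).
Hamilton's rule: n·r·B > C, so the trait is favored while C < n·r·B = 1·0.25·0.444 = 0.111.

0.111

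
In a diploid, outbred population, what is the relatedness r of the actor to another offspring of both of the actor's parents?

Each parent–offspring link contributes a factor of 1/2, and independent paths through distinct common ancestors add.
Full sibs share both parents — two paths of length 2: r = 2·(1/2)^2 = 1/2.

0.5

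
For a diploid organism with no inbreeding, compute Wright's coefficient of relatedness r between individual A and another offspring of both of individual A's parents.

Each parent–offspring link contributes a factor of 1/2, and independent paths through distinct common ancestors add.
Full sibs share both parents — two paths of length 2: r = 2·(1/2)^2 = 1/2.

0.5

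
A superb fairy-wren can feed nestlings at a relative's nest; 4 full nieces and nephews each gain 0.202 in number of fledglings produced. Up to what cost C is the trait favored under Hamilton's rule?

r to a full niece or nephew = 1/4 (full aunt/uncle↔niece/nephew: two paths of length 3 through the shared grandparent pair: r = 2·(1/2)^3 = 1/4).
Hamilton's rule: n·r·B > C, so the trait is favored while C < n·r·B = 4·0.25·0.202 = 0.202.

0.202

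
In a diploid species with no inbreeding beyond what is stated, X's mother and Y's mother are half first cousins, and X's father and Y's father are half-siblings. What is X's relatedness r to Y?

Relatedness sums over independent paths through distinct common ancestors.
X and Y are related in two ways: half second cousins through their mothers (r = 1/64) and half first cousins through their fathers (r = 1/16).
r = 1/64 + 1/16 = 5/64 = 0.078125.

0.078125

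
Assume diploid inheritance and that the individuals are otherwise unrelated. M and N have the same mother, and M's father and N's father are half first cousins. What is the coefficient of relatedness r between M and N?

Wright's path rule: contributions from independent ancestry routes add.
M and N are related in two ways: half-sibs through their shared mother (r = 1/4) and half second cousins through their fathers (r = 1/64).
r = 1/4 + 1/64 = 17/64 = 0.265625.

0.265625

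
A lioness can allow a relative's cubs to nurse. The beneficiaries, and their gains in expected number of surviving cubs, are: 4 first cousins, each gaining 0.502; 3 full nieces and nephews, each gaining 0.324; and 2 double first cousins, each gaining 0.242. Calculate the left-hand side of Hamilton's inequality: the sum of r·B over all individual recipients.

0.615

r to a first cousin = 1/8 (first cousins share one grandparent pair — two paths of length 4: r = 2·(1/2)^4 = 1/8).
r to a full niece or nephew = 1/4 (full aunt/uncle↔niece/nephew: two paths of length 3 through the shared grandparent pair: r = 2·(1/2)^3 = 1/4).
r to a double first cousin = 1/4 (double first cousins share both grandparent pairs — four paths of length 4: r = 4·(1/2)^4 = 1/4).
Summing one r·B term per recipient: 4·0.125·0.502 + 3·0.25·0.324 + 2·0.25·0.242 = 0.615.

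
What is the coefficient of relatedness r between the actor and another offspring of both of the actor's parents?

Each parent–offspring link contributes a factor of 1/2, and independent paths through distinct common ancestors add.
Full sibs share both parents — two paths of length 2: r = 2·(1/2)^2 = 1/2.

0.5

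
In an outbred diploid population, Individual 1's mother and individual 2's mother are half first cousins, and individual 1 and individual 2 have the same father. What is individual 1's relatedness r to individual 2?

0.265625

Independent pedigree routes through distinct common ancestors add.
Individual 1 and individual 2 are related in two ways: half second cousins through their mothers (r = 1/64) and half-sibs through their shared father (r = 1/4).
r = 1/64 + 1/4 = 17/64 = 0.265625.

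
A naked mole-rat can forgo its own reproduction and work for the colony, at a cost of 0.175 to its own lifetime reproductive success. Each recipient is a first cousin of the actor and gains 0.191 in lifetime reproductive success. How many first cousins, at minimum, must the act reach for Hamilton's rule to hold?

r to a first cousin = 0.125 (first cousins share one grandparent pair — two paths of length 4: r = 2·(1/2)^4 = 1/8).
Hamilton's rule: n·r·B > C  ⇒  n > C/(r·B) = 0.175/(0.125·0.191) = 7.33.
The smallest integer exceeding 7.33 is 8.

8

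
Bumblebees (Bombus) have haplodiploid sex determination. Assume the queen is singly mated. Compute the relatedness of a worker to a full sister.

0.75

Haplodiploid full sisters inherit their father's entire haploid genome identically (contributing 1/2) and on average half of their mother's contribution (1/2 · 1/2 = 1/4); r = 1/2 + 1/4 = 3/4.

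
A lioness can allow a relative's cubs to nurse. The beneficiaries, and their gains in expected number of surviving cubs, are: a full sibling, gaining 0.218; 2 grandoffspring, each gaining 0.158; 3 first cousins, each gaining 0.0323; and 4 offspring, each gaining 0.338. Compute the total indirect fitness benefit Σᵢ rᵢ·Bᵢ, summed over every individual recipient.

r to a full sibling = 0.5 (full sibs share both parents — two paths of length 2: r = 2·(1/2)^2 = 1/2).
r to a grandoffspring = 0.25 (two parent–offspring links: r = (1/2)^2 = 1/4).
r to a first cousin = 0.125 (first cousins share one grandparent pair — two paths of length 4: r = 2·(1/2)^4 = 1/8).
r to an offspring = 0.5 (one parent–offspring link: r = (1/2)^1 = 1/2).
Summing one r·B term per recipient: 1·0.5·0.218 + 2·0.25·0.158 + 3·0.125·0.0323 + 4·0.5·0.338 = 0.8761125.

0.8761125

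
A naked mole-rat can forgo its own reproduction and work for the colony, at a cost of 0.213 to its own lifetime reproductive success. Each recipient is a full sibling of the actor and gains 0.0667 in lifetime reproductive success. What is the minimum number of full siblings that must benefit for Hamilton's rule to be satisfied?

7

r to a full sibling = 0.5 (full sibs share both parents — two paths of length 2: r = 2·(1/2)^2 = 1/2).
Hamilton's rule: n·r·B > C  ⇒  n > C/(r·B) = 0.213/(0.5·0.0667) = 6.387.
The smallest integer exceeding 6.387 is 7.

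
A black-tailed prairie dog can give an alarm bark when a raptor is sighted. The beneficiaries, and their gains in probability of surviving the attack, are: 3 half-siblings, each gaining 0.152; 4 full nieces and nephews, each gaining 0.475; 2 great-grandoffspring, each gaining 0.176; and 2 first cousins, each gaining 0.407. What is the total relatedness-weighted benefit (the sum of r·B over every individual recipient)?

r to a half-sibling = 0.25 (half-sibs share one parent — one path of length 2: r = (1/2)^2 = 1/4).
r to a full niece or nephew = 1/4 (full aunt/uncle↔niece/nephew: two paths of length 3 through the shared grandparent pair: r = 2·(1/2)^3 = 1/4).
r to a great-grandoffspring = 0.125 (three parent–offspring links: r = (1/2)^3 = 1/8).
r to a first cousin = 0.125 (first cousins share one grandparent pair — two paths of length 4: r = 2·(1/2)^4 = 1/8).
Summing one r·B term per recipient: 3·0.25·0.152 + 4·0.25·0.475 + 2·0.125·0.176 + 2·0.125·0.407 = 0.73475.

0.73475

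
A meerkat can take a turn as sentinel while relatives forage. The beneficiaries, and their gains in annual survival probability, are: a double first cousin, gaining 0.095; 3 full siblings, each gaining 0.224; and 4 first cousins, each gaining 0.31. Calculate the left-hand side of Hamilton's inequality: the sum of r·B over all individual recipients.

0.51475

r to a double first cousin = 0.25 (double first cousins share both grandparent pairs — four paths of length 4: r = 4·(1/2)^4 = 1/4).
r to a full sibling = 1/2 (full sibs share both parents — two paths of length 2: r = 2·(1/2)^2 = 1/2).
r to a first cousin = 0.125 (first cousins share one grandparent pair — two paths of length 4: r = 2·(1/2)^4 = 1/8).
Summing one r·B term per recipient: 1·0.25·0.095 + 3·0.5·0.224 + 4·0.125·0.31 = 0.51475.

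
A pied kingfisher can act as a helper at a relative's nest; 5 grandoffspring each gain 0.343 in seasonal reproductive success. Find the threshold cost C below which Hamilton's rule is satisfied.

0.42875

r to a grandoffspring = 0.25 (two parent–offspring links: r = (1/2)^2 = 1/4).
Hamilton's rule: n·r·B > C, so the trait is favored while C < n·r·B = 5·0.25·0.343 = 0.42875.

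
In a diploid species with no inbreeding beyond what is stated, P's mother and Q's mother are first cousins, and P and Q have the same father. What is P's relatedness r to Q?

Wright's path rule: contributions from independent ancestry routes add.
P and Q are related in two ways: second cousins through their mothers (r = 1/32) and half-sibs through their shared father (r = 1/4).
r = 1/32 + 1/4 = 0.28125.

0.28125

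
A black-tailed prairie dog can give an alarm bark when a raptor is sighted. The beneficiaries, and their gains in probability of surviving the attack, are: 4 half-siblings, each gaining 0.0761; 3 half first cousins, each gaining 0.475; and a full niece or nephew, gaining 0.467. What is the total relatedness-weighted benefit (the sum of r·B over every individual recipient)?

0.2819125

r to a half-sibling = 0.25 (half-sibs share one parent — one path of length 2: r = (1/2)^2 = 1/4).
r to a half first cousin = 0.0625 (half first cousins share one grandparent — one path of length 4: r = (1/2)^4 = 1/16).
r to a full niece or nephew = 1/4 (full aunt/uncle↔niece/nephew: two paths of length 3 through the shared grandparent pair: r = 2·(1/2)^3 = 1/4).
Summing one r·B term per recipient: 4·0.25·0.0761 + 3·0.0625·0.475 + 1·0.25·0.467 = 0.2819125.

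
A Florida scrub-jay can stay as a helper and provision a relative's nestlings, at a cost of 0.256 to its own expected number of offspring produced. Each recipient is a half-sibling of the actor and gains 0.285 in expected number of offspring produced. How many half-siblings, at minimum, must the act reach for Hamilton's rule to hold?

r to a half-sibling = 0.25 (half-sibs share one parent — one path of length 2: r = (1/2)^2 = 1/4).
Hamilton's rule: n·r·B > C  ⇒  n > C/(r·B) = 0.256/(0.25·0.285) = 3.593.
The smallest integer exceeding 3.593 is 4.

4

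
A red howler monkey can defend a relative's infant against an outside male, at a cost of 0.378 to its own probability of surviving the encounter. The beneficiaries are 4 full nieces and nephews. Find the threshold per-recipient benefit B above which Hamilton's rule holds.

0.378

r to a full niece or nephew = 1/4 (full aunt/uncle↔niece/nephew: two paths of length 3 through the shared grandparent pair: r = 2·(1/2)^3 = 1/4).
Hamilton's rule with n recipients of equal r: n·r·B > C, so B > C/(n·r) = 0.378/(4·0.25) = 0.378.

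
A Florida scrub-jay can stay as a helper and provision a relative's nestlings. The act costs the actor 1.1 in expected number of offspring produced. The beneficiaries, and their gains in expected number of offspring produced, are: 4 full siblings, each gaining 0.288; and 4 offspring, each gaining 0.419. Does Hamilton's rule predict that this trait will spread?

Yes

Hamilton's rule: the trait is favored when the sum of r·B over every recipient exceeds the actor's cost C.
r to a full sibling = 0.5 (full sibs share both parents — two paths of length 2: r = 2·(1/2)^2 = 1/2).
r to an offspring = 0.5 (one parent–offspring link: r = (1/2)^1 = 1/2).
Summing one r·B term per recipient: 4·0.5·0.288 + 4·0.5·0.419 = 1.414.
1.414 > 1.1: the indirect benefit exceeds the cost.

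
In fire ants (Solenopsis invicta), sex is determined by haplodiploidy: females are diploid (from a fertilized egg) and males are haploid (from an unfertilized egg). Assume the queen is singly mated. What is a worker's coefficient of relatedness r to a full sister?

0.75

Haplodiploid full sisters inherit their father's entire haploid genome identically (contributing 1/2) and on average half of their mother's contribution (1/2 · 1/2 = 1/4); r = 1/2 + 1/4 = 3/4.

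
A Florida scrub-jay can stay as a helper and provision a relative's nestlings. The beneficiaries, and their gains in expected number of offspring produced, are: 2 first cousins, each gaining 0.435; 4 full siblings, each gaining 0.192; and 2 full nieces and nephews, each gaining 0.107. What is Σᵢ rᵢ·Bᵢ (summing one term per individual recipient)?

0.54625

r to a first cousin = 0.125 (first cousins share one grandparent pair — two paths of length 4: r = 2·(1/2)^4 = 1/8).
r to a full sibling = 1/2 (full sibs share both parents — two paths of length 2: r = 2·(1/2)^2 = 1/2).
r to a full niece or nephew = 0.25 (full aunt/uncle↔niece/nephew: two paths of length 3 through the shared grandparent pair: r = 2·(1/2)^3 = 1/4).
Summing one r·B term per recipient: 2·0.125·0.435 + 4·0.5·0.192 + 2·0.25·0.107 = 0.54625.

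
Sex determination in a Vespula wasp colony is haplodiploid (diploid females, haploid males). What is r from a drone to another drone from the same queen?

Haploid brothers each carry a random half of the queen's diploid genome, so on average they share half: r = 1/2.

0.5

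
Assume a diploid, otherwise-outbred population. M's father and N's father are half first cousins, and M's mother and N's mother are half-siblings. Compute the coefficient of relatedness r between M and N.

0.078125

Independent pedigree routes through distinct common ancestors add.
M and N are related in two ways: half second cousins through their fathers (r = 1/64) and half first cousins through their mothers (r = 1/16).
r = 1/64 + 1/16 = 5/64 = 0.078125.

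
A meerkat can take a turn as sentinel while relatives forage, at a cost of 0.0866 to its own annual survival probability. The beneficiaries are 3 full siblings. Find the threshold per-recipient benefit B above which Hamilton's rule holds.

r to a full sibling = 1/2 (full sibs share both parents — two paths of length 2: r = 2·(1/2)^2 = 1/2).
Hamilton's rule with n recipients of equal r: n·r·B > C, so B > C/(n·r) = 0.0866/(3·0.5) = 0.0577.

0.0577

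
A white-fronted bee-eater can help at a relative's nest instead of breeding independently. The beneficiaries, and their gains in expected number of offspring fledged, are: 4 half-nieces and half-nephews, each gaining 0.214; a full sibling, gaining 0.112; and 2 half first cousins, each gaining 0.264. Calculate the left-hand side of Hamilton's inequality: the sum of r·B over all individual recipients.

0.196

r to a half-niece or half-nephew = 1/8 (half-aunt/uncle↔niece/nephew: one path of length 3: r = (1/2)^3 = 1/8).
r to a full sibling = 0.5 (full sibs share both parents — two paths of length 2: r = 2·(1/2)^2 = 1/2).
r to a half first cousin = 1/16 (half first cousins share one grandparent — one path of length 4: r = (1/2)^4 = 1/16).
Summing one r·B term per recipient: 4·0.125·0.214 + 1·0.5·0.112 + 2·0.0625·0.264 = 0.196.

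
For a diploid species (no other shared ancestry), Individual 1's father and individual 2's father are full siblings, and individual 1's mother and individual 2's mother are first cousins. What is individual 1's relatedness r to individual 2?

With two independent routes of shared ancestry, r is the sum of the two contributions.
Individual 1 and individual 2 are related in two ways: first cousins through their fathers (r = 1/8) and second cousins through their mothers (r = 1/32).
r = 1/8 + 1/32 = 0.15625.

0.15625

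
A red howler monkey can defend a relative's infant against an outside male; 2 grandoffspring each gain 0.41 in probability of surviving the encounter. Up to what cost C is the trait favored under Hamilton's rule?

0.205

r to a grandoffspring = 0.25 (two parent–offspring links: r = (1/2)^2 = 1/4).
Hamilton's rule: n·r·B > C, so the trait is favored while C < n·r·B = 2·0.25·0.41 = 0.205.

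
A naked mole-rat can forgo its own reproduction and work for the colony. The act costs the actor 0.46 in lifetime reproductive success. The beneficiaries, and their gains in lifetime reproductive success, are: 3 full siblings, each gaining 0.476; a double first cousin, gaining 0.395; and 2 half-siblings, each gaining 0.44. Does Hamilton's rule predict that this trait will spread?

Yes

Hamilton's rule: the trait is favored when the sum of r·B over every recipient exceeds the actor's cost C.
r to a full sibling = 1/2 (full sibs share both parents — two paths of length 2: r = 2·(1/2)^2 = 1/2).
r to a double first cousin = 1/4 (double first cousins share both grandparent pairs — four paths of length 4: r = 4·(1/2)^4 = 1/4).
r to a half-sibling = 1/4 (half-sibs share one parent — one path of length 2: r = (1/2)^2 = 1/4).
Summing one r·B term per recipient: 3·0.5·0.476 + 1·0.25·0.395 + 2·0.25·0.44 = 1.03275.
1.03275 > 0.46: the indirect benefit exceeds the cost.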